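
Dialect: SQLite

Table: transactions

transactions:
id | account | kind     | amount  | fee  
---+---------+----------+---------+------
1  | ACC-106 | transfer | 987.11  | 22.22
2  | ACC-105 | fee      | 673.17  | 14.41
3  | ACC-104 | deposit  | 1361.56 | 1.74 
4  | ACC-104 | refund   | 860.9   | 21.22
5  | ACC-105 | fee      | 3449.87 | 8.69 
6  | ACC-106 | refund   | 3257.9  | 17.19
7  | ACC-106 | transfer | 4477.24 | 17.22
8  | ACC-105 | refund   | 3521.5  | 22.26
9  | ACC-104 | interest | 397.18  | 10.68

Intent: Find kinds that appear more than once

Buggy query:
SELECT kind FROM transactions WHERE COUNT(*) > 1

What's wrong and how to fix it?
Bug: WHERE can't reference COUNT(*); aggregates are computed after WHERE

Fix: GROUP BY kind, then filter groups with HAVING COUNT(*) > 1

Corrected query:
SELECT kind FROM transactions GROUP BY kind HAVING COUNT(*) > 1

Result:
kind    
--------
fee     
refund  
transfer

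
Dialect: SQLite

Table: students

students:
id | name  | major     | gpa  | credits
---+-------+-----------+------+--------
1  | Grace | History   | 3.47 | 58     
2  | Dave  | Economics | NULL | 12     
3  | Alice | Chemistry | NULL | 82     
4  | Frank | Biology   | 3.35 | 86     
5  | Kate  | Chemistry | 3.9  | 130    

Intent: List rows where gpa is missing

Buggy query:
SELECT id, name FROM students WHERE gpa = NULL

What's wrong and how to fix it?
Bug: Comparing to NULL with '=' never matches; NULL = NULL is unknown, not true

Fix: Replace '= NULL' with 'IS NULL'

Corrected query:
SELECT id, name FROM students WHERE gpa IS NULL

Result:
id | name 
---+------
2  | Dave 
3  | Alice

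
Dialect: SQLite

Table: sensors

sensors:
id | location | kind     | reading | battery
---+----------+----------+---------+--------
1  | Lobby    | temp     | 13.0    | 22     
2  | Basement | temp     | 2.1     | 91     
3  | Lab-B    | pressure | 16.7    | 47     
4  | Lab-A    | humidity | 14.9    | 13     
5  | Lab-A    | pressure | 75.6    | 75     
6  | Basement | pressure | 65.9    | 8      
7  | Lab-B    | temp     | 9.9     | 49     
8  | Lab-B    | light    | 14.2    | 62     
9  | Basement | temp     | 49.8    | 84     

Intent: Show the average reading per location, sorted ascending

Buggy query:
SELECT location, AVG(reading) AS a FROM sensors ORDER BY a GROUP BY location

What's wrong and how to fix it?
Bug: ORDER BY appears before GROUP BY; SQL clause order requires GROUP BY first

Fix: Move ORDER BY to the end, after GROUP BY

Corrected query:
SELECT location, AVG(reading) AS a FROM sensors GROUP BY location ORDER BY a

Result:
location | a        
---------+----------
Lobby    | 13       
Lab-B    | 13.6     
Basement | 39.266667
Lab-A    | 45.25    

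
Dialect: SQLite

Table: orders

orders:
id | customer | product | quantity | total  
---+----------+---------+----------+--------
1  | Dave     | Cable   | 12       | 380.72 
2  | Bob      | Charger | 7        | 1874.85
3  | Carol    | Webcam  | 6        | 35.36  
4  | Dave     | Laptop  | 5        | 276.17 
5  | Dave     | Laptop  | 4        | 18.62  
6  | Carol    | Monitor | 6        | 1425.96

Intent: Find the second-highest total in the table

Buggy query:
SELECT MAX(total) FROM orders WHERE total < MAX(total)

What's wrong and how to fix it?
Bug: The inner MAX is an aggregate inside WHERE, which is not allowed

Fix: Put the inner MAX in a scalar subquery

Corrected query:
SELECT MAX(total) FROM orders WHERE total < (SELECT MAX(total) FROM orders)

Result:
MAX(total)
----------
1425.96   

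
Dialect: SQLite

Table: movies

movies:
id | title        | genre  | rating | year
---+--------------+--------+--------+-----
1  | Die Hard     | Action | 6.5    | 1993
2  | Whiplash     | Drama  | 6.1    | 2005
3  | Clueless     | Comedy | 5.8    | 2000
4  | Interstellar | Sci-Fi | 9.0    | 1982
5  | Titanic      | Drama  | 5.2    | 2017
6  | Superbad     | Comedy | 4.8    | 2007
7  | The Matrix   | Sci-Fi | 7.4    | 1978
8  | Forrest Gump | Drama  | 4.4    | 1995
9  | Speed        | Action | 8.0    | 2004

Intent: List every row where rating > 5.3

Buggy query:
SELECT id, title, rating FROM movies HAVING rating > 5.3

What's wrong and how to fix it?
Bug: HAVING filters the output of aggregation, but this query has no GROUP BY and no aggregate functions, so SQLite rejects it (HAVING clause on a non-aggregate query); the condition here is per row

Fix: Replace HAVING with WHERE since the condition applies to individual rows

Corrected query:
SELECT id, title, rating FROM movies WHERE rating > 5.3

Result:
id | title        | rating
---+--------------+-------
1  | Die Hard     | 6.5   
2  | Whiplash     | 6.1   
3  | Clueless     | 5.8   
4  | Interstellar | 9     
7  | The Matrix   | 7.4   
9  | Speed        | 8     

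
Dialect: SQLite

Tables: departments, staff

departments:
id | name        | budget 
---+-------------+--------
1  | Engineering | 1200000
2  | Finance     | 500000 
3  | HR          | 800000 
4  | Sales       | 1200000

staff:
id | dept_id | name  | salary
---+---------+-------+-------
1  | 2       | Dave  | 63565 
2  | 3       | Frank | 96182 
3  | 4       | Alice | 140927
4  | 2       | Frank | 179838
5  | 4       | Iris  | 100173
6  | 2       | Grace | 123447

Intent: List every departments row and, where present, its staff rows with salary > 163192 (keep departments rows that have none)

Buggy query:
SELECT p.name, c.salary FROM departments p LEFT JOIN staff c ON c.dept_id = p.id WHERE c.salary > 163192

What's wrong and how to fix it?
Bug: Filtering c.salary in WHERE discards the NULL rows produced by LEFT JOIN, turning it into an inner join

Fix: Move the right-table condition into the ON clause so unmatched parents are kept

Corrected query:
SELECT p.name, c.salary FROM departments p LEFT JOIN staff c ON c.dept_id = p.id AND c.salary > 163192

Result:
name        | salary
------------+-------
Engineering | NULL  
Finance     | 179838
HR          | NULL  
Sales       | NULL  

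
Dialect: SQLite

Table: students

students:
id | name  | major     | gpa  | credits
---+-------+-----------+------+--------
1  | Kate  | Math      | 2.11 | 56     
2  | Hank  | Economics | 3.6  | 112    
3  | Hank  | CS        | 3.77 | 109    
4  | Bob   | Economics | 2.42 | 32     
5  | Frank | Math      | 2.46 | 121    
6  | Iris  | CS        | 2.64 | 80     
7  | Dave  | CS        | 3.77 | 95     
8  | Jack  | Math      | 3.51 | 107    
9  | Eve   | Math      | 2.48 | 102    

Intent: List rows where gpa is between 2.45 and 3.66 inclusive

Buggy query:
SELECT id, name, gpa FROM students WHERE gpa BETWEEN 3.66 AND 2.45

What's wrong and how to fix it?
Bug: The bounds are reversed; BETWEEN a AND b requires a <= b to match anything

Fix: Write BETWEEN 2.45 AND 3.66

Corrected query:
SELECT id, name, gpa FROM students WHERE gpa BETWEEN 2.45 AND 3.66

Result:
id | name  | gpa 
---+-------+-----
2  | Hank  | 3.6 
5  | Frank | 2.46
6  | Iris  | 2.64
8  | Jack  | 3.51
9  | Eve   | 2.48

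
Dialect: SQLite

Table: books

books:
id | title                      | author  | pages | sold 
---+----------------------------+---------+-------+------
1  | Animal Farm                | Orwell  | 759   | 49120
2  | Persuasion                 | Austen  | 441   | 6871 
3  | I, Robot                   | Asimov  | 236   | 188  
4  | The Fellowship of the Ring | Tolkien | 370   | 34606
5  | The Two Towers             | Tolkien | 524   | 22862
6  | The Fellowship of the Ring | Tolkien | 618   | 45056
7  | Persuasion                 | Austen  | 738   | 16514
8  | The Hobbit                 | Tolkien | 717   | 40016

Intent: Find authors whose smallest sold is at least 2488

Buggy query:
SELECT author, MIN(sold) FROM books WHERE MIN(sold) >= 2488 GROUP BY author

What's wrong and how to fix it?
Bug: MIN() in WHERE is a misuse of aggregate

Fix: Replace WHERE with HAVING after the GROUP BY

Corrected query:
SELECT author, MIN(sold) FROM books GROUP BY author HAVING MIN(sold) >= 2488

Result:
author  | MIN(sold)
--------+----------
Austen  | 6871     
Orwell  | 49120    
Tolkien | 22862    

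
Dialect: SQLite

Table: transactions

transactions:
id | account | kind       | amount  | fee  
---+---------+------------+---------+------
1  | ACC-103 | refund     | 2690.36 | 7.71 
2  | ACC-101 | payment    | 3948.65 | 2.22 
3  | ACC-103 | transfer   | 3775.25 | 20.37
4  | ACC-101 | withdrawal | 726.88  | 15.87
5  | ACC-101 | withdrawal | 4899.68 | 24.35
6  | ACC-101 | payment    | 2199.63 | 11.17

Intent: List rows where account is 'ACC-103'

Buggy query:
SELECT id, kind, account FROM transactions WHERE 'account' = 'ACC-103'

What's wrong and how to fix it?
Bug: Single quotes denote string literals in SQL; the column name is being compared as a constant string

Fix: Remove the quotes around the column name (or use double quotes for an identifier)

Corrected query:
SELECT id, kind, account FROM transactions WHERE account = 'ACC-103'

Result:
id | kind     | account
---+----------+--------
1  | refund   | ACC-103
3  | transfer | ACC-103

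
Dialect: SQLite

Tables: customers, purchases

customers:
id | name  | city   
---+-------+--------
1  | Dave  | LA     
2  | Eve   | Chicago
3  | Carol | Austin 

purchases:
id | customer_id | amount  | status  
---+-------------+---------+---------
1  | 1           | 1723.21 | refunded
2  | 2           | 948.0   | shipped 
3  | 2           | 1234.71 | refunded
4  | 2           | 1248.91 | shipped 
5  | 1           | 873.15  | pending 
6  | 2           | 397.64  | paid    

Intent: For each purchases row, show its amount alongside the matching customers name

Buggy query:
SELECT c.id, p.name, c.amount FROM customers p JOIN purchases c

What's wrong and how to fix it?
Bug: JOIN with no ON clause produces a cartesian product; every purchases row pairs with every customers row

Fix: Specify the join condition linking the foreign key to the parent id

Corrected query:
SELECT c.id, p.name, c.amount FROM customers p JOIN purchases c ON c.customer_id = p.id

Result:
id | name | amount 
---+------+--------
1  | Dave | 1723.21
2  | Eve  | 948    
3  | Eve  | 1234.71
4  | Eve  | 1248.91
5  | Dave | 873.15 
6  | Eve  | 397.64 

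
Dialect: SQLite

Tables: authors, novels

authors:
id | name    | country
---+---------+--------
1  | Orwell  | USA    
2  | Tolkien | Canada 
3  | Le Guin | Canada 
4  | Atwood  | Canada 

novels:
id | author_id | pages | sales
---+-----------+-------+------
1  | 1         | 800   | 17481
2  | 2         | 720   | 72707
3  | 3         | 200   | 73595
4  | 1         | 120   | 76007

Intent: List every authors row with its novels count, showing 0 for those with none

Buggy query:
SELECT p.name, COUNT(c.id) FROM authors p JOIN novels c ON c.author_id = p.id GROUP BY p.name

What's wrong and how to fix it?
Bug: An inner join excludes parents with zero children

Fix: Switch to LEFT JOIN to retain unmatched parent rows

Corrected query:
SELECT p.name, COUNT(c.id) FROM authors p LEFT JOIN novels c ON c.author_id = p.id GROUP BY p.name

Result:
name    | COUNT(c.id)
--------+------------
Atwood  | 0          
Le Guin | 1          
Orwell  | 2          
Tolkien | 1          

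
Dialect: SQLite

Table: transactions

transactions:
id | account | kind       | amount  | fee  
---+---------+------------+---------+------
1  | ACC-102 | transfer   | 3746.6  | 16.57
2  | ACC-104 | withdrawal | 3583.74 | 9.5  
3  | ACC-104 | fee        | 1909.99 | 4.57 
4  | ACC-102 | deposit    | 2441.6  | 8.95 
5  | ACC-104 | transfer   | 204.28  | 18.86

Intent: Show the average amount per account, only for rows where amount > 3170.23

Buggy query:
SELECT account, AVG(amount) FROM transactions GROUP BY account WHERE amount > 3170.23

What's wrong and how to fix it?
Bug: WHERE cannot follow GROUP BY

Fix: Move the WHERE clause before GROUP BY

Corrected query:
SELECT account, AVG(amount) FROM transactions WHERE amount > 3170.23 GROUP BY account

Result:
account | AVG(amount)
--------+------------
ACC-102 | 3746.6     
ACC-104 | 3583.74    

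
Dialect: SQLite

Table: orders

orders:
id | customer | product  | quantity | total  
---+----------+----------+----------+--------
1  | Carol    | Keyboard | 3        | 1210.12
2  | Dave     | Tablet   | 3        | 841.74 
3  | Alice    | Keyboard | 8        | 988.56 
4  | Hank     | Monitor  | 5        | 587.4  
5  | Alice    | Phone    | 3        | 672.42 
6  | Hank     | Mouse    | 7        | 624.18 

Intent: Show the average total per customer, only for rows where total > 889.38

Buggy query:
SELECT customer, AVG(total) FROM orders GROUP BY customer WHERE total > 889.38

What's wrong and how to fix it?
Bug: Row-level WHERE must come before GROUP BY in the clause order

Fix: Move the WHERE clause before GROUP BY

Corrected query:
SELECT customer, AVG(total) FROM orders WHERE total > 889.38 GROUP BY customer

Result:
customer | AVG(total)
---------+-----------
Alice    | 988.56    
Carol    | 1210.12   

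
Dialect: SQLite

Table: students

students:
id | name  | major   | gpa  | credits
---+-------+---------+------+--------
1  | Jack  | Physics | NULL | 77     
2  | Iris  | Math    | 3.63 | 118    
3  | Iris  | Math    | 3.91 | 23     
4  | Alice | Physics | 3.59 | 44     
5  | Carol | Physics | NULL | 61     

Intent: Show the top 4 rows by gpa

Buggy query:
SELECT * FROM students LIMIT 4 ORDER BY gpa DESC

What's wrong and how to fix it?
Bug: LIMIT must come after ORDER BY

Fix: Swap the clauses: ORDER BY first, then LIMIT

Corrected query:
SELECT * FROM students ORDER BY gpa DESC LIMIT 4

Result:
id | name  | major   | gpa  | credits
---+-------+---------+------+--------
3  | Iris  | Math    | 3.91 | 23     
2  | Iris  | Math    | 3.63 | 118    
4  | Alice | Physics | 3.59 | 44     
1  | Jack  | Physics | NULL | 77     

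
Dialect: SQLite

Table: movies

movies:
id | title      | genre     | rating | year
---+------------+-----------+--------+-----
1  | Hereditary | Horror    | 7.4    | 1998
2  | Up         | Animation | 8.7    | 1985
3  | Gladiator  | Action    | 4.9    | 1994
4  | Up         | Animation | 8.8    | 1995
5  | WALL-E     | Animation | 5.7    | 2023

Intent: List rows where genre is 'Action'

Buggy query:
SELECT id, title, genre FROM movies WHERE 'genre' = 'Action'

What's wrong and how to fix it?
Bug: Single quotes denote string literals in SQL; the column name is being compared as a constant string

Fix: Remove the quotes around the column name (or use double quotes for an identifier)

Corrected query:
SELECT id, title, genre FROM movies WHERE genre = 'Action'

Result:
id | title     | genre 
---+-----------+-------
3  | Gladiator | Action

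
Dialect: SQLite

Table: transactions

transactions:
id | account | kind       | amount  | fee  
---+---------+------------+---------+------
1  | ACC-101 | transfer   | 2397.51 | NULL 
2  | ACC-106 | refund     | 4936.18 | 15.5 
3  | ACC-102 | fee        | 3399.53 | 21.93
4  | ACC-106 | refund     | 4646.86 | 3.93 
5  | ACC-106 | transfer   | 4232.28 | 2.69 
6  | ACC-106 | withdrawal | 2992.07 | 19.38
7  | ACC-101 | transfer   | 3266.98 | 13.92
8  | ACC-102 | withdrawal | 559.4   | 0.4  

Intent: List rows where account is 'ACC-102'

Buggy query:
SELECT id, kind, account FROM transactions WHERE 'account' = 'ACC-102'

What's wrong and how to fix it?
Bug: Single quotes denote string literals in SQL; the column name is being compared as a constant string

Fix: Reference the column as account without single quotes

Corrected query:
SELECT id, kind, account FROM transactions WHERE account = 'ACC-102'

Result:
id | kind       | account
---+------------+--------
3  | fee        | ACC-102
8  | withdrawal | ACC-102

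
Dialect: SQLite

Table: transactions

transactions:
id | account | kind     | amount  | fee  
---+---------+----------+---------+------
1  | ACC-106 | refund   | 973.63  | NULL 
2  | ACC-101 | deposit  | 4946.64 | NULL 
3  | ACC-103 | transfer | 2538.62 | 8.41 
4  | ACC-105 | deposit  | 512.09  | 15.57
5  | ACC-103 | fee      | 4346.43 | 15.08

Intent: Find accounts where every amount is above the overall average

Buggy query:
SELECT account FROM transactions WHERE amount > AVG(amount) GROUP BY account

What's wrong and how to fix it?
Bug: WHERE evaluates per row before aggregation, so AVG() is unavailable

Fix: Compute the overall average in a scalar subquery and compare each group's MIN against it in HAVING

Corrected query:
SELECT account FROM transactions GROUP BY account HAVING MIN(amount) > (SELECT AVG(amount) FROM transactions)

Result:
account
-------
ACC-101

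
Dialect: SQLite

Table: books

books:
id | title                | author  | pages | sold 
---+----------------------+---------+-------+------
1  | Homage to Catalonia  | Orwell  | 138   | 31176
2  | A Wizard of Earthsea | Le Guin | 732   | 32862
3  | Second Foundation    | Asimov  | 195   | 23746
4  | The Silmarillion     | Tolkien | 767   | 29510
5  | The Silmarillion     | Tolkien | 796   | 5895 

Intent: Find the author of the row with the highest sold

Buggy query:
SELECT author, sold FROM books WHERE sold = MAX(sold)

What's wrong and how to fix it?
Bug: WHERE is evaluated per row; an aggregate over the whole table isn't defined there

Fix: Use a subquery: WHERE sold = (SELECT MAX(sold) FROM books)

Corrected query:
SELECT author, sold FROM books WHERE sold = (SELECT MAX(sold) FROM books)

Result:
author  | sold 
--------+------
Le Guin | 32862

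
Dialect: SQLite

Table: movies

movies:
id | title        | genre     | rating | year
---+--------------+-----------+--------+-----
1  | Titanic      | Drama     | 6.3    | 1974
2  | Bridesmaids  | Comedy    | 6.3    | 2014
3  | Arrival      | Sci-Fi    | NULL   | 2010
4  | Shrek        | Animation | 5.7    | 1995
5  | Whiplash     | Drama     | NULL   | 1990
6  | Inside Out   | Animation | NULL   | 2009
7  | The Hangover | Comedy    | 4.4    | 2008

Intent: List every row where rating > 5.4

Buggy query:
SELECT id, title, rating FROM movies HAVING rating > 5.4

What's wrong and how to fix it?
Bug: This is a non-aggregate query (no GROUP BY, no aggregates), so in SQLite the HAVING clause is invalid here; a row-level condition belongs in WHERE

Fix: Use WHERE for row-level filtering

Corrected query:
SELECT id, title, rating FROM movies WHERE rating > 5.4

Result:
id | title       | rating
---+-------------+-------
1  | Titanic     | 6.3   
2  | Bridesmaids | 6.3   
4  | Shrek       | 5.7   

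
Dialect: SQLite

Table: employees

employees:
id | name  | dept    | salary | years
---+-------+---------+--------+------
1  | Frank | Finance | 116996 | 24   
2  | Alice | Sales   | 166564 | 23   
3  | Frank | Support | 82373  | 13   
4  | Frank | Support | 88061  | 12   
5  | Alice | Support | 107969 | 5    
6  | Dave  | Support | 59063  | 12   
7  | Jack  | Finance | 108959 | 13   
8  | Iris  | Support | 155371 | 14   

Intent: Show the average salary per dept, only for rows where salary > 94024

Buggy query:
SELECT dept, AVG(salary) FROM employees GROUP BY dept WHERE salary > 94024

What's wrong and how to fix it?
Bug: Row-level WHERE must come before GROUP BY in the clause order

Fix: Place WHERE between FROM and GROUP BY

Corrected query:
SELECT dept, AVG(salary) FROM employees WHERE salary > 94024 GROUP BY dept

Result:
dept    | AVG(salary)
--------+------------
Finance | 112977.5   
Sales   | 166564     
Support | 131670     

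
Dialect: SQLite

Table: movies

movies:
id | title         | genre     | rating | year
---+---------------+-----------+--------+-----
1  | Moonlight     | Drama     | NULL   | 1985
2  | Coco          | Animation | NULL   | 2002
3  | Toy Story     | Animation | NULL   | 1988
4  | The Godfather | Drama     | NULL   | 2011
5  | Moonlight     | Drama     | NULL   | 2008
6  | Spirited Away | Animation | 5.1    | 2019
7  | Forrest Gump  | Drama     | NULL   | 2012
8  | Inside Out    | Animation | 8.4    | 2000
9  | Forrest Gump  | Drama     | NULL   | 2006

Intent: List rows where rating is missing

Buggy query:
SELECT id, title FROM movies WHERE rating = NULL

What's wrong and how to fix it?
Bug: '= NULL' is always unknown in SQL three-valued logic, so no rows match

Fix: Replace '= NULL' with 'IS NULL'

Corrected query:
SELECT id, title FROM movies WHERE rating IS NULL

Result:
id | title        
---+--------------
1  | Moonlight    
2  | Coco         
3  | Toy Story    
4  | The Godfather
5  | Moonlight    
7  | Forrest Gump 
9  | Forrest Gump 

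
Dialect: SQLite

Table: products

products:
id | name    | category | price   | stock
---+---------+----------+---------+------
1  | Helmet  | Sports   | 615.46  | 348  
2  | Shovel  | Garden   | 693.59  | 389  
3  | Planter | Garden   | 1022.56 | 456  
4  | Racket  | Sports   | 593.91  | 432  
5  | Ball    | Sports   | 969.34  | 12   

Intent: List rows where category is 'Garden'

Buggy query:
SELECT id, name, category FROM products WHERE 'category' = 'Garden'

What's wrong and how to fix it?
Bug: Single quotes denote string literals in SQL; the column name is being compared as a constant string

Fix: Remove the quotes around the column name (or use double quotes for an identifier)

Corrected query:
SELECT id, name, category FROM products WHERE category = 'Garden'

Result:
id | name    | category
---+---------+---------
2  | Shovel  | Garden  
3  | Planter | Garden  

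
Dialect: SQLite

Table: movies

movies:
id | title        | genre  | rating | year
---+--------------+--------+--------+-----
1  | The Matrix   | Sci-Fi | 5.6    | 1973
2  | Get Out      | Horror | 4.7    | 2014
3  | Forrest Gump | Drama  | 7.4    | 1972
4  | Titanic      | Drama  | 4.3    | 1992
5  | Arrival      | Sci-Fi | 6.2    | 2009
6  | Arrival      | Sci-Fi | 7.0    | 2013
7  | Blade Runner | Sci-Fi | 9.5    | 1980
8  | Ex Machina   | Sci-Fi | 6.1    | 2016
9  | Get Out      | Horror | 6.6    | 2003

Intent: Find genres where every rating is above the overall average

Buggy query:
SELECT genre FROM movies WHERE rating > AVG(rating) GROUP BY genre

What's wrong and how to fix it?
Bug: AVG() is an aggregate; it can't sit directly in WHERE

Fix: Compute the overall average in a scalar subquery and compare each group's MIN against it in HAVING

Corrected query:
SELECT genre FROM movies GROUP BY genre HAVING MIN(rating) > (SELECT AVG(rating) FROM movies)

Result:
(no rows)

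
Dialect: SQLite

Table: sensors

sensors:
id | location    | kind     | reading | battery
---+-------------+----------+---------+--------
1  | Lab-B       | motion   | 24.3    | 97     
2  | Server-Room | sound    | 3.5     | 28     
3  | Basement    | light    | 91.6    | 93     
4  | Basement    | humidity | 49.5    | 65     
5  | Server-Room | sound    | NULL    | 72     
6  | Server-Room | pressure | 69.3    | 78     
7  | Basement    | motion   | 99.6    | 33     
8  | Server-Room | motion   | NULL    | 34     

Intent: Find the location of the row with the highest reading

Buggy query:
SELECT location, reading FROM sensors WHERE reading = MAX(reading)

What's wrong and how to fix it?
Bug: MAX(reading) is an aggregate and cannot be used directly in WHERE

Fix: Wrap MAX in a scalar subquery so WHERE compares against a single value

Corrected query:
SELECT location, reading FROM sensors WHERE reading = (SELECT MAX(reading) FROM sensors)

Result:
location | reading
---------+--------
Basement | 99.6   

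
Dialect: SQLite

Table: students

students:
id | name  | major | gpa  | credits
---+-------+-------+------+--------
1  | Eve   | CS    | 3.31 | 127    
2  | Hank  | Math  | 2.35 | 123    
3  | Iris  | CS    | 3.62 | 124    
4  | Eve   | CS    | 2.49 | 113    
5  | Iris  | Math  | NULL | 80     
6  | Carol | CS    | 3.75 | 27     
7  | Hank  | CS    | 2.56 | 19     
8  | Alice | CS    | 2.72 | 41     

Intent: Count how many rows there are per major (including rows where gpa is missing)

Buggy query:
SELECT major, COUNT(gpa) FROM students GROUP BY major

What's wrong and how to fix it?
Bug: COUNT(gpa) skips NULLs, so groups with missing gpa are undercounted

Fix: Use COUNT(*) to count all rows regardless of NULL

Corrected query:
SELECT major, COUNT(*) FROM students GROUP BY major

Result:
major | COUNT(*)
------+---------
CS    | 6       
Math  | 2       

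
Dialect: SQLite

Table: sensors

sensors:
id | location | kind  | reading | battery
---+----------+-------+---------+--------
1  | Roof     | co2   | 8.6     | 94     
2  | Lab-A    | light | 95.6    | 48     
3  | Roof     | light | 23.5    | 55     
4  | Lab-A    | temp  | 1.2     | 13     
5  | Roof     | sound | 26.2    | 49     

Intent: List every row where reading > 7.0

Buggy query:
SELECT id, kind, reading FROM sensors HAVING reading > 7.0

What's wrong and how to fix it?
Bug: HAVING filters the output of aggregation, but this query has no GROUP BY and no aggregate functions, so SQLite rejects it (HAVING clause on a non-aggregate query); the condition here is per row

Fix: Replace HAVING with WHERE since the condition applies to individual rows

Corrected query:
SELECT id, kind, reading FROM sensors WHERE reading > 7.0

Result:
id | kind  | reading
---+-------+--------
1  | co2   | 8.6    
2  | light | 95.6   
3  | light | 23.5   
5  | sound | 26.2   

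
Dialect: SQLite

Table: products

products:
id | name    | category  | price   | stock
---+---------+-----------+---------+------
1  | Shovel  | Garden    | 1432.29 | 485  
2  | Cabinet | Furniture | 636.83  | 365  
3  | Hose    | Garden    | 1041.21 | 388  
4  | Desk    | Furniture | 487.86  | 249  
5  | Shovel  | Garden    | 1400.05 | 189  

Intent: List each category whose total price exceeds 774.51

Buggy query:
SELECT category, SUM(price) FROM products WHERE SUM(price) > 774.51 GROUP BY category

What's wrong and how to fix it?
Bug: Aggregate functions cannot appear in a WHERE clause

Fix: Move the aggregate condition to a HAVING clause

Corrected query:
SELECT category, SUM(price) FROM products GROUP BY category HAVING SUM(price) > 774.51

Result:
category  | SUM(price)
----------+-----------
Furniture | 1124.69   
Garden    | 3873.55   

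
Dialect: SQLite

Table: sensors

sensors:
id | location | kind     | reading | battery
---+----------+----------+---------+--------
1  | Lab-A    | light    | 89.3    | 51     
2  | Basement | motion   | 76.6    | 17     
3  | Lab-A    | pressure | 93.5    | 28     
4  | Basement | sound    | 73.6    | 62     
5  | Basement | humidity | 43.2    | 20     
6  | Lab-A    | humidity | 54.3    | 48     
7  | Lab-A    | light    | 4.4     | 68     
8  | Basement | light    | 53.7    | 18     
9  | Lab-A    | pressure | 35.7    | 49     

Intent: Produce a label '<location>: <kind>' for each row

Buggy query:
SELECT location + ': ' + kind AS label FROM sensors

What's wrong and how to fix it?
Bug: '+' is numeric addition; on text columns SQLite converts them to 0 instead of concatenating

Fix: Use the || operator for string concatenation

Corrected query:
SELECT location || ': ' || kind AS label FROM sensors

Result:
label             
------------------
Lab-A: light      
Basement: motion  
Lab-A: pressure   
Basement: sound   
Basement: humidity
Lab-A: humidity   
Lab-A: light      
Basement: light   
Lab-A: pressure   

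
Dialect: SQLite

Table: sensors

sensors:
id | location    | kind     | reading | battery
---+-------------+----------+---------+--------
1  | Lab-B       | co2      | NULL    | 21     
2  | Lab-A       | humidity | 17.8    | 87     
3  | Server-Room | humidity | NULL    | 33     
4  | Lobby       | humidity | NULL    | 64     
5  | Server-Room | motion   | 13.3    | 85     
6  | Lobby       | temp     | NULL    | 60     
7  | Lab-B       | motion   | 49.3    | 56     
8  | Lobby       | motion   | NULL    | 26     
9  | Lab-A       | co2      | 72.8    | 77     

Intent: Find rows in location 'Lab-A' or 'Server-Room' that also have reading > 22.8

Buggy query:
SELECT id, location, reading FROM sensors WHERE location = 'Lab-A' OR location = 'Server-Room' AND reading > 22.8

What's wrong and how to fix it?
Bug: AND binds tighter than OR, so this parses as location = 'Lab-A' OR (location = 'Server-Room' AND reading > 22.8)

Fix: Group the OR with parentheses (or use IN), then AND the threshold

Corrected query:
SELECT id, location, reading FROM sensors WHERE (location = 'Lab-A' OR location = 'Server-Room') AND reading > 22.8

Result:
id | location | reading
---+----------+--------
9  | Lab-A    | 72.8   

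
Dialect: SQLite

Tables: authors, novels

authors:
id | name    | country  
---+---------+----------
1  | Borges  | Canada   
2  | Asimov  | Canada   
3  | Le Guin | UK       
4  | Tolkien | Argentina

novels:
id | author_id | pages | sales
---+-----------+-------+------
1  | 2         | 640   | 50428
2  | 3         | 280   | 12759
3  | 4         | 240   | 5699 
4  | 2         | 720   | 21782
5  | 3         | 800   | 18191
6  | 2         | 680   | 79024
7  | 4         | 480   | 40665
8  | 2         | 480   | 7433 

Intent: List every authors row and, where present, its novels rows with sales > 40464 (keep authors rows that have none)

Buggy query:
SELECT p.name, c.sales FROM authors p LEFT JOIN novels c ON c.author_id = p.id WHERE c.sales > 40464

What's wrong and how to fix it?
Bug: Filtering c.sales in WHERE discards the NULL rows produced by LEFT JOIN, turning it into an inner join

Fix: Put 'c.sales > 40464' in the JOIN's ON clause instead of WHERE

Corrected query:
SELECT p.name, c.sales FROM authors p LEFT JOIN novels c ON c.author_id = p.id AND c.sales > 40464

Result:
name    | sales
--------+------
Borges  | NULL 
Asimov  | 50428
Asimov  | 79024
Le Guin | NULL 
Tolkien | 40665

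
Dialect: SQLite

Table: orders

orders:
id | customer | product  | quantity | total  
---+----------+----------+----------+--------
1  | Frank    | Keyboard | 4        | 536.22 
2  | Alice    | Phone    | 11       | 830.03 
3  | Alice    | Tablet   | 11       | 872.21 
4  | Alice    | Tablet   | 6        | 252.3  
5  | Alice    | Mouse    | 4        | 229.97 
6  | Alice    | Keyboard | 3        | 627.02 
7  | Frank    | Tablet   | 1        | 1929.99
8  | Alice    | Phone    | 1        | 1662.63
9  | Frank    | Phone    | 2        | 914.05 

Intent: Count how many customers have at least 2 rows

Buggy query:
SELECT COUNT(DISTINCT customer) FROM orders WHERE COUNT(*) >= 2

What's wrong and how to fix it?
Bug: WHERE filters individual rows, not groups, so a group-level COUNT is invalid there

Fix: Use a subquery that GROUPs and filters with HAVING, then count its rows

Corrected query:
SELECT COUNT(*) FROM (SELECT customer FROM orders GROUP BY customer HAVING COUNT(*) >= 2)

Result:
COUNT(*)
--------
2       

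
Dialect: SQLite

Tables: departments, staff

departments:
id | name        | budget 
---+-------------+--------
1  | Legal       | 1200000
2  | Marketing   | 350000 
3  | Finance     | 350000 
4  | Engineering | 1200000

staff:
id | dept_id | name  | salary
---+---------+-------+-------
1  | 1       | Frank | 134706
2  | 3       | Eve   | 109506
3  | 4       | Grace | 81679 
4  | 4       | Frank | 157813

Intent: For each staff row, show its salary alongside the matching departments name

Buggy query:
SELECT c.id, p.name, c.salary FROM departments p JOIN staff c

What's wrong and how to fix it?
Bug: Missing join condition: each staff row is matched to all departments rows instead of just its own

Fix: Specify the join condition linking the foreign key to the parent id

Corrected query:
SELECT c.id, p.name, c.salary FROM departments p JOIN staff c ON c.dept_id = p.id

Result:
id | name        | salary
---+-------------+-------
1  | Legal       | 134706
2  | Finance     | 109506
3  | Engineering | 81679 
4  | Engineering | 157813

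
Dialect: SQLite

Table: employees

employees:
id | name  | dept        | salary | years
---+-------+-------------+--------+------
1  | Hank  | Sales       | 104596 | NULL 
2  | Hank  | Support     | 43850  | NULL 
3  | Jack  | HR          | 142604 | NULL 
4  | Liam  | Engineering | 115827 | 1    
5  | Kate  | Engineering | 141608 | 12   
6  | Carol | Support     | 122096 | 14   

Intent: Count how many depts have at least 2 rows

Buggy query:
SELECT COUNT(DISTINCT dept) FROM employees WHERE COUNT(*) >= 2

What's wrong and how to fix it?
Bug: COUNT(*) cannot appear in WHERE; the per-group count doesn't exist yet

Fix: Group first with HAVING COUNT(*) >= 2, then COUNT the resulting groups

Corrected query:
SELECT COUNT(*) FROM (SELECT dept FROM employees GROUP BY dept HAVING COUNT(*) >= 2)

Result:
COUNT(*)
--------
2       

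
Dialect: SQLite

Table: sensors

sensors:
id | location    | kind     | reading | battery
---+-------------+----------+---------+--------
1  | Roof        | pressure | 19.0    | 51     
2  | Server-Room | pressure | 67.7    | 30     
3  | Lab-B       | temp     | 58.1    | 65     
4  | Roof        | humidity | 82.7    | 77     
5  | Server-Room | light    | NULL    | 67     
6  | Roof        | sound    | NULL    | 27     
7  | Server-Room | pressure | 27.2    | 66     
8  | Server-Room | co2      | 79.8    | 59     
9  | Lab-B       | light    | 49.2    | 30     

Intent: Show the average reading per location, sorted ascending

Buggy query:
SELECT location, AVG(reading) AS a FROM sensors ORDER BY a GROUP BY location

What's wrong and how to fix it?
Bug: GROUP BY must precede ORDER BY

Fix: Reorder: SELECT … FROM … GROUP BY … ORDER BY …

Corrected query:
SELECT location, AVG(reading) AS a FROM sensors GROUP BY location ORDER BY a

Result:
location    | a        
------------+----------
Roof        | 50.85    
Lab-B       | 53.65    
Server-Room | 58.233333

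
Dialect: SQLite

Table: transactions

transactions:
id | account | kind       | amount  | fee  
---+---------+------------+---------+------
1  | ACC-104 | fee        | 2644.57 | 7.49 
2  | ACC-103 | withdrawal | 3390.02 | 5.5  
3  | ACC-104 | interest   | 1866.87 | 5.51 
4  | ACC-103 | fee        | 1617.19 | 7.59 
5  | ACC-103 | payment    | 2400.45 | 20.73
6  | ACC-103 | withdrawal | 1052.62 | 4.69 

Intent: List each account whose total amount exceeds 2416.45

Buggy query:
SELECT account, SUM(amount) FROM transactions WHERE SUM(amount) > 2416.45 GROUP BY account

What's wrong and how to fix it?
Bug: WHERE runs before GROUP BY, so aggregates aren't available there

Fix: Move the aggregate condition to a HAVING clause

Corrected query:
SELECT account, SUM(amount) FROM transactions GROUP BY account HAVING SUM(amount) > 2416.45

Result:
account | SUM(amount)
--------+------------
ACC-103 | 8460.28    
ACC-104 | 4511.44    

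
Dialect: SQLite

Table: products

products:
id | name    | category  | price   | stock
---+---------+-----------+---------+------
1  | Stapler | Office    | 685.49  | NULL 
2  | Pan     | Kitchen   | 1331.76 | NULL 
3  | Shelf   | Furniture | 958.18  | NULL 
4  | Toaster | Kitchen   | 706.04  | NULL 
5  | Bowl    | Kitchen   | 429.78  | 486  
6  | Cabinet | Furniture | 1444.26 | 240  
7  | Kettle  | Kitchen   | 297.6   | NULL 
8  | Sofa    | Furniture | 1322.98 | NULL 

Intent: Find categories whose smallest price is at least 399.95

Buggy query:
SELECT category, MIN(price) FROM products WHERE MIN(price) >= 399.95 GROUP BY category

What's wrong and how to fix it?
Bug: MIN() in WHERE is a misuse of aggregate

Fix: Replace WHERE with HAVING after the GROUP BY

Corrected query:
SELECT category, MIN(price) FROM products GROUP BY category HAVING MIN(price) >= 399.95

Result:
category  | MIN(price)
----------+-----------
Furniture | 958.18    
Office    | 685.49    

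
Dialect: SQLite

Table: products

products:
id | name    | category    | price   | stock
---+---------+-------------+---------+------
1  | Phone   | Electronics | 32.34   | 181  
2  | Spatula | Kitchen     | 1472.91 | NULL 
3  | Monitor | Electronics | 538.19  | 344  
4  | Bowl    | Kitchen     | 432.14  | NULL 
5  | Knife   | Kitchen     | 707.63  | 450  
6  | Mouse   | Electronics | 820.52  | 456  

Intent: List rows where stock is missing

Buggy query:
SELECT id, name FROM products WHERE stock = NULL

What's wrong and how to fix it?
Bug: Comparing to NULL with '=' never matches; NULL = NULL is unknown, not true

Fix: Use IS NULL to test for NULL

Corrected query:
SELECT id, name FROM products WHERE stock IS NULL

Result:
id | name   
---+--------
2  | Spatula
4  | Bowl   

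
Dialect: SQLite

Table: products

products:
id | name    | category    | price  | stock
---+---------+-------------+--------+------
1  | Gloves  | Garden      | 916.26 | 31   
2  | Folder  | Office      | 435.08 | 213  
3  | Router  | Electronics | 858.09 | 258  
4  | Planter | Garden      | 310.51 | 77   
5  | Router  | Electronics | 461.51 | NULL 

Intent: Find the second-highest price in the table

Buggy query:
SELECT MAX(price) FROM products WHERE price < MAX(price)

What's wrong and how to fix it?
Bug: MAX(price) on the right of the comparison is an aggregate-in-WHERE error

Fix: Put the inner MAX in a scalar subquery

Corrected query:
SELECT MAX(price) FROM products WHERE price < (SELECT MAX(price) FROM products)

Result:
MAX(price)
----------
858.09    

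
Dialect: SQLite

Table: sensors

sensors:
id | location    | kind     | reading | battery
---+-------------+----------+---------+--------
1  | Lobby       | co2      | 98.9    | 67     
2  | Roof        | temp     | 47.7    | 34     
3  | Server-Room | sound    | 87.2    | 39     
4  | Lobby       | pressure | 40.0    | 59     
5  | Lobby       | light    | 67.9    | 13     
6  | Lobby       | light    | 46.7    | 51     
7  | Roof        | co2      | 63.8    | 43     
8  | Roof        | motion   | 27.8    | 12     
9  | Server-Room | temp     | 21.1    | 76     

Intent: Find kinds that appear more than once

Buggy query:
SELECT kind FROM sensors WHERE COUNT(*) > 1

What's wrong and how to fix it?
Bug: COUNT(*) is an aggregate and cannot be used in WHERE

Fix: GROUP BY kind, then filter groups with HAVING COUNT(*) > 1

Corrected query:
SELECT kind FROM sensors GROUP BY kind HAVING COUNT(*) > 1

Result:
kind 
-----
co2  
light
temp 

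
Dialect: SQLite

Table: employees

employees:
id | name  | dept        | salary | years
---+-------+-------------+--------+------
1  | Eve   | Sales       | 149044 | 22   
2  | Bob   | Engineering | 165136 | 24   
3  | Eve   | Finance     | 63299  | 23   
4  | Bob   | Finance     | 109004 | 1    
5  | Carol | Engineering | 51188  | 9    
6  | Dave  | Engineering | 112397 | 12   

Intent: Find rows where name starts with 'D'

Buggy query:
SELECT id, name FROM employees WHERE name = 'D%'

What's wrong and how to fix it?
Bug: '=' compares the literal string including the % character; pattern matching needs LIKE

Fix: Replace '=' with LIKE so 'D%' is treated as a pattern

Corrected query:
SELECT id, name FROM employees WHERE name LIKE 'D%'

Result:
id | name
---+-----
6  | Dave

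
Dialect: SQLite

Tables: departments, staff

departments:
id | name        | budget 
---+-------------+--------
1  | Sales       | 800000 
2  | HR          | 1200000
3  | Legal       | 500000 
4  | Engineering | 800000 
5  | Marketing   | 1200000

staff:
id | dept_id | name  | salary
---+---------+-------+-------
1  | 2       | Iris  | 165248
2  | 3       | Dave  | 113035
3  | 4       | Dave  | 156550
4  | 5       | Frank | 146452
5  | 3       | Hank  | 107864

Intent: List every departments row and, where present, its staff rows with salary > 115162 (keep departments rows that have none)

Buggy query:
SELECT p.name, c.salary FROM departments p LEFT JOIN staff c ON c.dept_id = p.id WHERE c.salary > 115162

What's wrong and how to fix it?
Bug: Filtering c.salary in WHERE discards the NULL rows produced by LEFT JOIN, turning it into an inner join

Fix: Put 'c.salary > 115162' in the JOIN's ON clause instead of WHERE

Corrected query:
SELECT p.name, c.salary FROM departments p LEFT JOIN staff c ON c.dept_id = p.id AND c.salary > 115162

Result:
name        | salary
------------+-------
Sales       | NULL  
HR          | 165248
Legal       | NULL  
Engineering | 156550
Marketing   | 146452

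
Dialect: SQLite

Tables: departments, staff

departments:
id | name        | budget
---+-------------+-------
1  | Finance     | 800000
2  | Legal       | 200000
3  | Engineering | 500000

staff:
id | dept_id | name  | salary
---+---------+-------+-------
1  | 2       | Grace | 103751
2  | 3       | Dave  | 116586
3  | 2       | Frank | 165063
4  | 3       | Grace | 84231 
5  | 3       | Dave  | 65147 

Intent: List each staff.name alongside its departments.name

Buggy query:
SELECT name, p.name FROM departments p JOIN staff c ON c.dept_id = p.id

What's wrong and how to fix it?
Bug: Both tables have a 'name' column; the unqualified reference is ambiguous

Fix: Qualify the column with its table alias (c.name)

Corrected query:
SELECT c.name, p.name FROM departments p JOIN staff c ON c.dept_id = p.id

Result:
name  | name       
------+------------
Grace | Legal      
Dave  | Engineering
Frank | Legal      
Grace | Engineering
Dave  | Engineering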